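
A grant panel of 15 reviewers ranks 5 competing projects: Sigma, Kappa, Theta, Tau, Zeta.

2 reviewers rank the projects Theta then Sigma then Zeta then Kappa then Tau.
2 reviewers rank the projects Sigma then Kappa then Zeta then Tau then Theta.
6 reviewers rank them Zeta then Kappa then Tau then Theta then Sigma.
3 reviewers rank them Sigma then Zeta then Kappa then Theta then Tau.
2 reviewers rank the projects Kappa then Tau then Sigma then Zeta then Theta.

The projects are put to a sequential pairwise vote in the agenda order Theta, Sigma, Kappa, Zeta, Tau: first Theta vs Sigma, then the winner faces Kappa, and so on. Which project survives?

Round 1: Theta vs Sigma — 8–7, Theta advances.
Round 2: Theta vs Kappa — 2–13, Kappa advances.
Round 3: Kappa vs Zeta — 4–11, Zeta advances.
Round 4: Zeta vs Tau — 13–2, Zeta advances.
Zeta survives the agenda.

Zeta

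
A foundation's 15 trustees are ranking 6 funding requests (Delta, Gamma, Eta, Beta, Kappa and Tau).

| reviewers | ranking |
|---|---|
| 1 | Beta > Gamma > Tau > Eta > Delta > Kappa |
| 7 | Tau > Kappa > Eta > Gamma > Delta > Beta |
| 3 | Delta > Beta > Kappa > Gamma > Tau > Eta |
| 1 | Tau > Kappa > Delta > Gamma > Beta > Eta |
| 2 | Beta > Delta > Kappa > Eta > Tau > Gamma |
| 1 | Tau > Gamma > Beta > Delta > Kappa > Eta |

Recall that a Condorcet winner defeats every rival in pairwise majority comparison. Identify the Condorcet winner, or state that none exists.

Pairwise majorities:
Delta vs Gamma: 6 to 9, Gamma.
Delta vs Eta: Delta preferred on 3+1+2+1 = 7 ballots; Eta wins 8–7.
Delta vs Beta: 11 to 4, Delta.
Delta vs Kappa: Delta preferred on 1+3+2+1 = 7 ballots; Kappa wins 8–7.
Delta vs Tau: 5 to 10, Tau.
Gamma vs Eta: 6 to 9, Eta.
Gamma vs Beta: 7+1+1 = 9 for Gamma, 6 for Beta — Gamma by 9–6.
Gamma vs Kappa: Gamma preferred on 1+1 = 2 ballots; Kappa wins 13–2.
Gamma vs Tau: 4 to 11, Tau.
Eta vs Beta: 7 to 8, Beta.
Eta vs Kappa: 1 to 14, Kappa.
Eta vs Tau: 2 to 13, Tau.
Beta vs Kappa: 7 to 8, Kappa.
Beta vs Tau: 1+3+2 = 6 for Beta, 9 for Tau — Tau by 9–6.
Kappa vs Tau: 3+2 = 5 for Kappa, 10 for Tau — Tau by 10–5.
Only Tau has no losses; Tau is the Condorcet winner.

Tau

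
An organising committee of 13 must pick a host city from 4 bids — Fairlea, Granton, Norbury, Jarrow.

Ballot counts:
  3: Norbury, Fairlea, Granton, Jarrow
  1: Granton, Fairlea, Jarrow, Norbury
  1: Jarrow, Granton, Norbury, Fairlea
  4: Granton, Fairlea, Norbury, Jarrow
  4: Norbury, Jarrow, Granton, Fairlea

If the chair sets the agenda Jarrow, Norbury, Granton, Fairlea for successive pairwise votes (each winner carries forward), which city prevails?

Round 1: Jarrow vs Norbury — 2–11, Norbury advances.
Round 2: Norbury vs Granton — 7–6, Norbury advances.
Round 3: Norbury vs Fairlea — 8–5, Norbury advances.
The agenda winner is Norbury.

Norbury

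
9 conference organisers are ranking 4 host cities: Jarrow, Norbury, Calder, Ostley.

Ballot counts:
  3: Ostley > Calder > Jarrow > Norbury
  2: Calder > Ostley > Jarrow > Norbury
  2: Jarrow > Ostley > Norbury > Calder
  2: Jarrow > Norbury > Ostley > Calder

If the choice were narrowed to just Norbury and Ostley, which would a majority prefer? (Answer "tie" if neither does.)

Ostley

Ballots ranking Norbury above Ostley: 2.
Ballots ranking Ostley above Norbury: 9 − 2 = 7.
Ostley wins the head-to-head 7–2.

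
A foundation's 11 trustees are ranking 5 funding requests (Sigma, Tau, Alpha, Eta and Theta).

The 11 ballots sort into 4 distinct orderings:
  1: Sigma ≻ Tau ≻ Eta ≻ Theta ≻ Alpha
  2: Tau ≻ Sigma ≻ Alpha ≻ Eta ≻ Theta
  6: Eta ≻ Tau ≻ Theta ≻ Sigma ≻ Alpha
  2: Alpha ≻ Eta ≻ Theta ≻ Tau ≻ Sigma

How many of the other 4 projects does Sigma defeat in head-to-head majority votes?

1

Sigma against each rival (11 reviewers):
Sigma vs Tau: Sigma is ranked higher on 1 ballot, Tau on 10. Tau wins 10–1.
Sigma vs Alpha: 1+2+6 = 9 for Sigma, 2 for Alpha — Sigma by 9–2.
Sigma vs Eta: Eta, 8–3.
Sigma–Theta: Theta 8–3.
Sigma beats Alpha; loses to Tau, Eta, Theta — 1 pairwise win.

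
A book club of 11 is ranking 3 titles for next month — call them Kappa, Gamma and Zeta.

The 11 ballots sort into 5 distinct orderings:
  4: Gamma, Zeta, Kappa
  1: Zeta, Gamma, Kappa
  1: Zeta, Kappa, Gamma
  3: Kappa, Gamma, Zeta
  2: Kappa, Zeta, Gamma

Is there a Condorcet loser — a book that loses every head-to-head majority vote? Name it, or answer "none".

none

Pairwise majorities:
Kappa vs Gamma: Kappa is ranked higher on 1+3+2 = 6 ballots, Gamma on 5. Kappa wins 6–5.
Kappa vs Zeta: Zeta, 6–5.
Gamma vs Zeta: Gamma preferred on 4+3 = 7 ballots; Gamma wins 7–4.
Each book has at least one pairwise win (Kappa beats Gamma; Gamma beats Zeta; Zeta beats Kappa) — no Condorcet loser.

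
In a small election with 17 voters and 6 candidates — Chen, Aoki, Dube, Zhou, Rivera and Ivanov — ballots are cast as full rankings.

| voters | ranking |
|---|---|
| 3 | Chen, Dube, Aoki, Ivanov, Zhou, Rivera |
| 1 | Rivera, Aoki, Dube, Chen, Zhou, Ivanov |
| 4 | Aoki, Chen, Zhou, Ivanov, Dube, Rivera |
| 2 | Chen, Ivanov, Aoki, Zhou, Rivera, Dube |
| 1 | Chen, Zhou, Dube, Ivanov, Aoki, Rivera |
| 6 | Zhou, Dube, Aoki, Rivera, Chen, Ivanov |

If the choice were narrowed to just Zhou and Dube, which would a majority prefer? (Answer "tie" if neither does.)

Zhou

Ballots ranking Zhou above Dube: 4 + 2 + 1 + 6 = 13.
Ballots ranking Dube above Zhou: 17 − 13 = 4.
Zhou wins the head-to-head 13–4.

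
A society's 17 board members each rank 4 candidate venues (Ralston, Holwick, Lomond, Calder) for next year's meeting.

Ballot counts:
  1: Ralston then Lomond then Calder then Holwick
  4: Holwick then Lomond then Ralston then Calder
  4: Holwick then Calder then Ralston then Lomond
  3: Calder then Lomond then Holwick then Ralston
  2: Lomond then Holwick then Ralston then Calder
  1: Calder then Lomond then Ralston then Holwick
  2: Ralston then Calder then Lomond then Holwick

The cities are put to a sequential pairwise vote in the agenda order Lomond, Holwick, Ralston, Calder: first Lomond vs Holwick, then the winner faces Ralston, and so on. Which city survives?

Calder

Round 1: Lomond vs Holwick — 9–8, Lomond advances.
Round 2: Lomond vs Ralston — 10–7, Lomond advances.
Round 3: Lomond vs Calder — 7–10, Calder advances.
The agenda winner is Calder.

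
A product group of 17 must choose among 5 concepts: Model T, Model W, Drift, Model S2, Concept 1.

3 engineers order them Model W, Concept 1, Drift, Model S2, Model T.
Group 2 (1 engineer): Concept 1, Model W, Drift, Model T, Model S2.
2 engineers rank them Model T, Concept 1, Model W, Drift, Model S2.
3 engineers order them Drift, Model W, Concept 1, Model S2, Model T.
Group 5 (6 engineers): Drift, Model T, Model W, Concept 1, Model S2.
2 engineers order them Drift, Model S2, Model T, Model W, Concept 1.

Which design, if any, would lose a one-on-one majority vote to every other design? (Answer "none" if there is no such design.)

Head-to-head results (17 engineers):
Model T vs Model W: Model T preferred on 2+6+2 = 10 ballots; Model T wins 10–7.
Model T vs Drift: 2 for Model T, 15 for Drift — Drift by 15–2.
Model T vs Model S2: Model T, 9–8.
Model T vs Concept 1: 10 to 7, Model T.
Model W vs Drift: Model W preferred on 3+1+2 = 6 ballots; Drift wins 11–6.
Model W vs Model S2: Model W, 15–2.
Model W–Concept 1: Model W 14–3.
Drift vs Model S2: 3+1+2+3+6+2 = 17 for Drift, 0 for Model S2 — Drift by 17–0.
Drift vs Concept 1: Drift wins 11–6.
Model S2 vs Concept 1: Concept 1, 15–2.
Model S2 loses to every other design — it is the Condorcet loser.

Model S2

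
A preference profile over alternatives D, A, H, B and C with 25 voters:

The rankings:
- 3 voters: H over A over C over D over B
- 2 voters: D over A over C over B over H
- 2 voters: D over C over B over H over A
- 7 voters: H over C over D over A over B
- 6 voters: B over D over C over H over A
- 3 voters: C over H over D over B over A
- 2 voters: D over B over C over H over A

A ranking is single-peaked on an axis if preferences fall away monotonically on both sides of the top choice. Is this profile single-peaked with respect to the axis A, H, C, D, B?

no

Axis positions: A=1, H=2, C=3, D=4, B=5.
Group 1 (peak H at position 2): ranking walks positions 2-1-3-4-5, expanding outward from the peak — single-peaked.
Group 2: ranking walks positions 4-1-3-5-2; A is ranked above C even though C lies between A and the peak D on the axis — preferences dip and rise again. Not single-peaked.
Group 3 (peak D at position 4): ranking walks positions 4-3-5-2-1, expanding outward from the peak — single-peaked.
Group 4 (peak H at position 2): ranking walks positions 2-3-4-1-5, expanding outward from the peak — single-peaked.
Group 5 (peak B at position 5): ranking walks positions 5-4-3-2-1, expanding outward from the peak — single-peaked.
Group 6 (peak C at position 3): ranking walks positions 3-2-4-5-1, expanding outward from the peak — single-peaked.
Group 7 (peak D at position 4): ranking walks positions 4-5-3-2-1, expanding outward from the peak — single-peaked.
Group 2 violates single-peakedness, so the profile is not single-peaked on this axis.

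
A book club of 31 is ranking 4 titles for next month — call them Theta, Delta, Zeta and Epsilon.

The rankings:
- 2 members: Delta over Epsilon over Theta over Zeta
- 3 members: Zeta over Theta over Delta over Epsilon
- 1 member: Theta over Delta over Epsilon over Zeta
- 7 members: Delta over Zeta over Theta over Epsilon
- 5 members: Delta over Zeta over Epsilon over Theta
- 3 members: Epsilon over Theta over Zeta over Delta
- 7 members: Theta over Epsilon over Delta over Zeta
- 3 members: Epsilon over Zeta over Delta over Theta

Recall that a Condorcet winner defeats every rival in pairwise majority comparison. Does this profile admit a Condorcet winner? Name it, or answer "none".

Pairwise majorities:
Theta vs Delta: Theta preferred on 3+1+3+7 = 14 ballots; Delta wins 17–14.
Theta vs Zeta: Theta preferred on 2+1+3+7 = 13 ballots; Zeta wins 18–13.
Theta vs Epsilon: Theta preferred on 3+1+7+7 = 18 ballots; Theta wins 18–13.
Delta vs Zeta: 2+1+7+5+7 = 22 for Delta, 9 for Zeta — Delta by 22–9.
Delta vs Epsilon: Delta preferred on 2+3+1+7+5 = 18 ballots; Delta wins 18–13.
Zeta vs Epsilon: Zeta preferred on 3+7+5 = 15 ballots; Epsilon wins 16–15.
Only Delta has no losses; Delta is the Condorcet winner.

Delta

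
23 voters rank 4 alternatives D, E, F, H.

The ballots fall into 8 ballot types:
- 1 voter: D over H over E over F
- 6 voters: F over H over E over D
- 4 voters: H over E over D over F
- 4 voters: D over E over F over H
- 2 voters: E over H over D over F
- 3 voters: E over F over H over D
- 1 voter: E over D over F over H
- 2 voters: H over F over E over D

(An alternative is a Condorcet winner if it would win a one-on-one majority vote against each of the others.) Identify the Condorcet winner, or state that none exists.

Pairwise majorities:
D vs E: 1+4 = 5 for D, 18 for E — E by 18–5.
D vs F: 12 to 11, D.
D vs H: 6 to 17, H.
E vs F: E is ranked higher on 1+4+4+2+3+1 = 15 ballots, F on 8. E wins 15–8.
E vs H: 4+2+3+1 = 10 for E, 13 for H — H by 13–10.
F vs H: F preferred on 6+4+3+1 = 14 ballots; F wins 14–9.
Each alternative drops at least one matchup (D loses to E; E loses to H; F loses to D; H loses to F); the cycle D → F → H → D rules out a Condorcet winner.

none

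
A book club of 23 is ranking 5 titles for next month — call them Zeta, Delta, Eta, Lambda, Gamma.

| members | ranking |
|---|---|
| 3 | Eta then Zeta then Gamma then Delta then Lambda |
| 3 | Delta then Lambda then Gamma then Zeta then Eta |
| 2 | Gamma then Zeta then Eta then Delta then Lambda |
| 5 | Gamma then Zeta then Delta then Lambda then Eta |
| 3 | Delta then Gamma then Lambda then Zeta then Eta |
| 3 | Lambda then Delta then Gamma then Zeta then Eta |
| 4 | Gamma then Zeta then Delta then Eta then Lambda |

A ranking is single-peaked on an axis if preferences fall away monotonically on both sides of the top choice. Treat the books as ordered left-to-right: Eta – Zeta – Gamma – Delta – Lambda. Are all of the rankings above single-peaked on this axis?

yes

Axis positions: Eta=1, Zeta=2, Gamma=3, Delta=4, Lambda=5.
Faction 1 (peak Eta at position 1): ranking walks positions 1-2-3-4-5, expanding outward from the peak — single-peaked.
Faction 2 (peak Delta at position 4): ranking walks positions 4-5-3-2-1, expanding outward from the peak — single-peaked.
Faction 3 (peak Gamma at position 3): ranking walks positions 3-2-1-4-5, expanding outward from the peak — single-peaked.
Faction 4 (peak Gamma at position 3): ranking walks positions 3-2-4-5-1, expanding outward from the peak — single-peaked.
Faction 5 (peak Delta at position 4): ranking walks positions 4-3-5-2-1, expanding outward from the peak — single-peaked.
Faction 6 (peak Lambda at position 5): ranking walks positions 5-4-3-2-1, expanding outward from the peak — single-peaked.
Faction 7 (peak Gamma at position 3): ranking walks positions 3-2-4-1-5, expanding outward from the peak — single-peaked.
Every ranking is single-peaked on this axis.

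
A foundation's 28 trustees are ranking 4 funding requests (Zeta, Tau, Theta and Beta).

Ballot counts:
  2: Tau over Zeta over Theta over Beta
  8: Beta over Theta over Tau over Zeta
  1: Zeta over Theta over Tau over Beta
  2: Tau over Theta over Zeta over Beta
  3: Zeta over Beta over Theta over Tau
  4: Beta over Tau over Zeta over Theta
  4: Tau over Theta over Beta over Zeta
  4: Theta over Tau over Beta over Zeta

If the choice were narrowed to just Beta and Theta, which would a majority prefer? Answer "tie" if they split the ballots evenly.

Ballots ranking Beta above Theta: 8 + 3 + 4 = 15.
Ballots ranking Theta above Beta: 28 − 15 = 13.
Beta wins the head-to-head 15–13.

Beta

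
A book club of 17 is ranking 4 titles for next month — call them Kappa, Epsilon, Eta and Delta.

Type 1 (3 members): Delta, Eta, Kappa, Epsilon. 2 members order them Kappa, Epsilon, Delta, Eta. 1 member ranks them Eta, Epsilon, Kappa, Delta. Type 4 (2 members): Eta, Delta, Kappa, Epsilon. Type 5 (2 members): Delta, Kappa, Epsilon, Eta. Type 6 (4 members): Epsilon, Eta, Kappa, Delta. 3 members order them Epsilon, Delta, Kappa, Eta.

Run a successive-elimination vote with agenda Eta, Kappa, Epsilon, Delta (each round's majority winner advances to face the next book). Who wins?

Round 1: Eta vs Kappa — 10–7, Eta advances.
Round 2: Eta vs Epsilon — 6–11, Epsilon advances.
Round 3: Epsilon vs Delta — 10–7, Epsilon advances.
Epsilon survives the agenda.

Epsilon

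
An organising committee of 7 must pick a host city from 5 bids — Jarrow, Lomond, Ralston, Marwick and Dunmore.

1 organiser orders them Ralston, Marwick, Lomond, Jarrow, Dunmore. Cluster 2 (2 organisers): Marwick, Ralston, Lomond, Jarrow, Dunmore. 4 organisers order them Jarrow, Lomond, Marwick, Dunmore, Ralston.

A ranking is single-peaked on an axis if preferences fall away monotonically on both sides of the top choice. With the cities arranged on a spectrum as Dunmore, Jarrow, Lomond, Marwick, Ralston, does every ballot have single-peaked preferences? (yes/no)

Axis positions: Dunmore=1, Jarrow=2, Lomond=3, Marwick=4, Ralston=5.
Cluster 1 (peak Ralston at position 5): ranking walks positions 5-4-3-2-1, expanding outward from the peak — single-peaked.
Cluster 2 (peak Marwick at position 4): ranking walks positions 4-5-3-2-1, expanding outward from the peak — single-peaked.
Cluster 3 (peak Jarrow at position 2): ranking walks positions 2-3-4-1-5, expanding outward from the peak — single-peaked.
Every ranking is single-peaked on this axis.

yes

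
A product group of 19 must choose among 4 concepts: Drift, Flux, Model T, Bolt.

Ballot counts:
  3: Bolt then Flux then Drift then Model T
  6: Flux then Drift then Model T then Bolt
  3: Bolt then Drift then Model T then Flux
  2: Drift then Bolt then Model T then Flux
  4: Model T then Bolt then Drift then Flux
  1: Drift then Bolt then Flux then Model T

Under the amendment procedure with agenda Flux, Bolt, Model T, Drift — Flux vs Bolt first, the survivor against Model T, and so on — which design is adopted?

Round 1: Flux vs Bolt — 6–13, Bolt advances.
Round 2: Bolt vs Model T — 9–10, Model T advances.
Round 3: Model T vs Drift — 4–15, Drift advances.
Drift survives the agenda.

Drift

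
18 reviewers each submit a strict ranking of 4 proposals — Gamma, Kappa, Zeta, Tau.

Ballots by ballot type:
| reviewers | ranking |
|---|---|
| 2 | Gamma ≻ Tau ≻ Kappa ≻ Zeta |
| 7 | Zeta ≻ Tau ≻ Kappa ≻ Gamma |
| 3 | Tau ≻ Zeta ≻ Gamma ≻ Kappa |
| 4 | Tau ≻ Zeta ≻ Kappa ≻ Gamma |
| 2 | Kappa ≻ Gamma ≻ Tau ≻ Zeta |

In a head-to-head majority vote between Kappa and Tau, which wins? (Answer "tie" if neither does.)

Ballots ranking Kappa above Tau: 2.
Ballots ranking Tau above Kappa: 18 − 2 = 16.
Tau wins the head-to-head 16–2.

Tau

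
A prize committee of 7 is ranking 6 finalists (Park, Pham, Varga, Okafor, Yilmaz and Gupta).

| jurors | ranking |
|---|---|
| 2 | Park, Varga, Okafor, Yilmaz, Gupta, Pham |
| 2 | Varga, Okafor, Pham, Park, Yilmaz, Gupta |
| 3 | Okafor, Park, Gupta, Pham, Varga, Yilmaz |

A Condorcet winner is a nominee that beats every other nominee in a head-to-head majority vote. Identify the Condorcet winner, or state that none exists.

Pairwise majorities:
Park vs Pham: Park is ranked higher on 2+3 = 5 ballots, Pham on 2. Park wins 5–2.
Park vs Varga: 5 to 2, Park.
Park vs Okafor: 2 to 5, Okafor.
Park vs Yilmaz: 2+2+3 = 7 for Park, 0 for Yilmaz — Park by 7–0.
Park vs Gupta: 2+2+3 = 7 for Park, 0 for Gupta — Park by 7–0.
Pham vs Varga: 3 for Pham, 4 for Varga — Varga by 4–3.
Pham vs Okafor: 0 for Pham, 7 for Okafor — Okafor by 7–0.
Pham vs Yilmaz: Pham is ranked higher on 2+3 = 5 ballots, Yilmaz on 2. Pham wins 5–2.
Pham vs Gupta: Pham is ranked higher on 2 ballots, Gupta on 5. Gupta wins 5–2.
Varga vs Okafor: Varga preferred on 2+2 = 4 ballots; Varga wins 4–3.
Varga vs Yilmaz: Varga is ranked higher on 2+2+3 = 7 ballots, Yilmaz on 0. Varga wins 7–0.
Varga vs Gupta: Varga preferred on 2+2 = 4 ballots; Varga wins 4–3.
Okafor vs Yilmaz: Okafor preferred on 2+2+3 = 7 ballots; Okafor wins 7–0.
Okafor vs Gupta: Okafor preferred on 2+2+3 = 7 ballots; Okafor wins 7–0.
Yilmaz vs Gupta: 2+2 = 4 for Yilmaz, 3 for Gupta — Yilmaz by 4–3.
Every nominee loses at least once (Park loses to Okafor; Pham loses to Park; Varga loses to Park; Okafor loses to Varga; Yilmaz loses to Park; Gupta loses to Park). The majority relation contains the cycle Park beats Varga beats Okafor beats Park, so there is no Condorcet winner.

none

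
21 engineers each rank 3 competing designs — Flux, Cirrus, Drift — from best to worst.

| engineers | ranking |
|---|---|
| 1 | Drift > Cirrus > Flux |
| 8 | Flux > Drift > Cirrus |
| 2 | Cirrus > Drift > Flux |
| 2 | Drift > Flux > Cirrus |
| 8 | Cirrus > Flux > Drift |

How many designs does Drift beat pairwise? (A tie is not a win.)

Drift against each rival (21 engineers):
Drift vs Flux: Flux, 16–5.
Drift vs Cirrus: Drift, 11–10.
Drift beats Cirrus; loses to Flux — 1 pairwise win.

1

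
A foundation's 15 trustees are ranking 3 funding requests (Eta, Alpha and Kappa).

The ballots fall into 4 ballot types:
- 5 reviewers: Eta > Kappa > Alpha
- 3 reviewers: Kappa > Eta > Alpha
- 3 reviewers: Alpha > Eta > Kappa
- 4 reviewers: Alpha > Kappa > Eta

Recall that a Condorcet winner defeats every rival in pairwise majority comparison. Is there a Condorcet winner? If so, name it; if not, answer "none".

Eta

Pairwise majorities:
Eta vs Alpha: Eta, 8–7.
Eta vs Kappa: Eta, 8–7.
Alpha vs Kappa: Kappa wins 8–7.
Eta wins every pairwise contest, so Eta is the Condorcet winner.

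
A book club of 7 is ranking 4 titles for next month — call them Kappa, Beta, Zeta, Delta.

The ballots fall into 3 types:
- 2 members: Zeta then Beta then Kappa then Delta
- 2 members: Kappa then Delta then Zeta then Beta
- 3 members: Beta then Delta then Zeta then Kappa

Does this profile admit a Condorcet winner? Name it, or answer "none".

none

Check each pair by majority over 7 ballots:
Kappa vs Beta: Kappa is ranked higher on 2 ballots, Beta on 5. Beta wins 5–2.
Kappa vs Zeta: Zeta wins 5–2.
Kappa vs Delta: 4 to 3, Kappa.
Beta–Zeta: Zeta 4–3.
Beta vs Delta: Beta is ranked higher on 2+3 = 5 ballots, Delta on 2. Beta wins 5–2.
Zeta–Delta: Delta 5–2.
Every book loses at least once (Kappa loses to Beta; Beta loses to Zeta; Zeta loses to Delta; Delta loses to Kappa). The majority relation contains the cycle Kappa → Delta → Zeta → Kappa, so there is no Condorcet winner.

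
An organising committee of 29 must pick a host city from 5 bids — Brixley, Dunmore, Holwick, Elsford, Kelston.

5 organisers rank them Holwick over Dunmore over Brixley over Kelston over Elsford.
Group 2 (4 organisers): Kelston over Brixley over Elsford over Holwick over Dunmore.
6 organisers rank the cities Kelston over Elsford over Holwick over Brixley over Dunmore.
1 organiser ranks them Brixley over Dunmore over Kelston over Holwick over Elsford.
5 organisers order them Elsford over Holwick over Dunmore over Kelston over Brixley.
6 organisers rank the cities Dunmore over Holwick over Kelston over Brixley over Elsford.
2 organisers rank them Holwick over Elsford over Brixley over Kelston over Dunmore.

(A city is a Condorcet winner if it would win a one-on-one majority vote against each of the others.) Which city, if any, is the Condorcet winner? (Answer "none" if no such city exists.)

none

Pairwise majorities:
Brixley vs Dunmore: 13 to 16, Dunmore.
Brixley vs Holwick: Holwick wins 24–5.
Brixley vs Elsford: Brixley, 16–13.
Brixley vs Kelston: 5+1+2 = 8 for Brixley, 21 for Kelston — Kelston by 21–8.
Dunmore vs Holwick: 1+6 = 7 for Dunmore, 22 for Holwick — Holwick by 22–7.
Dunmore vs Elsford: Dunmore is ranked higher on 5+1+6 = 12 ballots, Elsford on 17. Elsford wins 17–12.
Dunmore vs Kelston: Dunmore, 17–12.
Holwick vs Elsford: Holwick preferred on 5+1+6+2 = 14 ballots; Elsford wins 15–14.
Holwick–Kelston: Holwick 18–11.
Elsford vs Kelston: Elsford is ranked higher on 5+2 = 7 ballots, Kelston on 22. Kelston wins 22–7.
Each city drops at least one matchup (Brixley loses to Dunmore; Dunmore loses to Holwick; Holwick loses to Elsford; Elsford loses to Brixley; Kelston loses to Dunmore); the cycle Brixley → Elsford → Dunmore → Brixley rules out a Condorcet winner.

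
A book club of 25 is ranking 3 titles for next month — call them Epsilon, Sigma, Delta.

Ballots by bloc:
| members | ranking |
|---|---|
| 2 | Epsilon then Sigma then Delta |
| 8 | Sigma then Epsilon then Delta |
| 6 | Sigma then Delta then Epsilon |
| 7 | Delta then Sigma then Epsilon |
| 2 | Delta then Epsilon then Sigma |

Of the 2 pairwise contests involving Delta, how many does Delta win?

Delta against each rival (25 members):
Delta vs Epsilon: Delta wins 15–10.
Delta vs Sigma: 9 to 16, Sigma.
Delta beats Epsilon; loses to Sigma — 1 pairwise win.

1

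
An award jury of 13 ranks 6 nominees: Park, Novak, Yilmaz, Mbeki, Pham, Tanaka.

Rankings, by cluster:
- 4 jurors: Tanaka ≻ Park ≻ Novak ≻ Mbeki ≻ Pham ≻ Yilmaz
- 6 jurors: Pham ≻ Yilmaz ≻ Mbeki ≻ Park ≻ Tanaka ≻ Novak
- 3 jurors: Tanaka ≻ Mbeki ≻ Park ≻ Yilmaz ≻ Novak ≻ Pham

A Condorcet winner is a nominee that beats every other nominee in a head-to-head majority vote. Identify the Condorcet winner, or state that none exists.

Check each pair by majority over 13 ballots:
Park–Novak: Park 13–0.
Park–Yilmaz: Park 7–6.
Park vs Mbeki: Mbeki wins 9–4.
Park vs Pham: Park wins 7–6.
Park vs Tanaka: Tanaka, 7–6.
Novak vs Yilmaz: Yilmaz, 9–4.
Novak vs Mbeki: Mbeki wins 9–4.
Novak vs Pham: Novak wins 7–6.
Novak vs Tanaka: Tanaka, 13–0.
Yilmaz vs Mbeki: Mbeki, 7–6.
Yilmaz–Pham: Pham 10–3.
Yilmaz–Tanaka: Tanaka 7–6.
Mbeki–Pham: Mbeki 7–6.
Mbeki vs Tanaka: Tanaka wins 7–6.
Pham vs Tanaka: Tanaka, 7–6.
Only Tanaka has no losses; Tanaka is the Condorcet winner.

Tanaka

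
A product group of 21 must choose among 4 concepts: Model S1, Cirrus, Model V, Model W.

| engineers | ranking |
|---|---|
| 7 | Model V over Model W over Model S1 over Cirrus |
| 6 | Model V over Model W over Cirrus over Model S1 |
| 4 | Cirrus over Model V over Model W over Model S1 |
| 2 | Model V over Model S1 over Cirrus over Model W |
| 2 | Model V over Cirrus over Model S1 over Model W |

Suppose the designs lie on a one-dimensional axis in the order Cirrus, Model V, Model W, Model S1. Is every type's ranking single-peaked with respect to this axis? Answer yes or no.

Axis positions: Cirrus=1, Model V=2, Model W=3, Model S1=4.
Type 1 (peak Model V at position 2): ranking walks positions 2-3-4-1, expanding outward from the peak — single-peaked.
Type 2 (peak Model V at position 2): ranking walks positions 2-3-1-4, expanding outward from the peak — single-peaked.
Type 3 (peak Cirrus at position 1): ranking walks positions 1-2-3-4, expanding outward from the peak — single-peaked.
Type 4: ranking walks positions 2-4-1-3; Model S1 is ranked above Model W even though Model W lies between Model S1 and the peak Model V on the axis — preferences dip and rise again. Not single-peaked.
Type 5: ranking walks positions 2-1-4-3; Model S1 is ranked above Model W even though Model W lies between Model S1 and the peak Model V on the axis — preferences dip and rise again. Not single-peaked.
Type 4 violates single-peakedness, so the profile is not single-peaked on this axis.

no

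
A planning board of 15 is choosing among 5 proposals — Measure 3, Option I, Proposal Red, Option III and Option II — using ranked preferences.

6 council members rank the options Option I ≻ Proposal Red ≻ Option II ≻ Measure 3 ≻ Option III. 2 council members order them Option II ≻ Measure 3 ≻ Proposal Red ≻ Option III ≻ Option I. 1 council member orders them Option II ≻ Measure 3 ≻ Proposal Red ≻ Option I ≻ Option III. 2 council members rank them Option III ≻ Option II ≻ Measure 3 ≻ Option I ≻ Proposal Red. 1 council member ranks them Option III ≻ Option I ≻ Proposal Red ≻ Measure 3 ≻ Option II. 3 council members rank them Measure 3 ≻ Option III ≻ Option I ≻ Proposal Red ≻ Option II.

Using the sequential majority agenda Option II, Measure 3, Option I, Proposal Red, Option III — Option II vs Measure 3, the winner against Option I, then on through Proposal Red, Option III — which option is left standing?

Option III

Round 1: Option II vs Measure 3 — 11–4, Option II advances.
Round 2: Option II vs Option I — 5–10, Option I advances.
Round 3: Option I vs Proposal Red — 12–3, Option I advances.
Round 4: Option I vs Option III — 7–8, Option III advances.
Option III survives the agenda.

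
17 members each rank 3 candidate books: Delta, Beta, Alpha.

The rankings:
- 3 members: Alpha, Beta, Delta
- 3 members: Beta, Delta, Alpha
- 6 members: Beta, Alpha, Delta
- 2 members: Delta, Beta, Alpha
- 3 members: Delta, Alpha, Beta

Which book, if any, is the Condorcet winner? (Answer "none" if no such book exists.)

Beta

Check each pair by majority over 17 ballots:
Delta–Beta: Beta 12–5.
Delta vs Alpha: Alpha, 9–8.
Beta–Alpha: Beta 11–6.
Beta defeats every rival head-to-head and is the Condorcet winner.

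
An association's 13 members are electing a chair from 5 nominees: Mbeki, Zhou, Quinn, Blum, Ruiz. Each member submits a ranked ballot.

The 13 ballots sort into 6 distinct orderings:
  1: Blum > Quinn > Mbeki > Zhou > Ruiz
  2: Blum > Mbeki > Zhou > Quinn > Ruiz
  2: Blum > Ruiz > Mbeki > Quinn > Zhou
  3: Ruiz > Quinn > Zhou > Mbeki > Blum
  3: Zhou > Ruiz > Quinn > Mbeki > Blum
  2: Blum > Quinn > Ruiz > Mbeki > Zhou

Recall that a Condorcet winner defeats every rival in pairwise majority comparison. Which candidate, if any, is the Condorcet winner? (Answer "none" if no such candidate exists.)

Pairwise majorities:
Mbeki vs Zhou: Mbeki wins 7–6.
Mbeki vs Quinn: 2+2 = 4 for Mbeki, 9 for Quinn — Quinn by 9–4.
Mbeki vs Blum: 3+3 = 6 for Mbeki, 7 for Blum — Blum by 7–6.
Mbeki–Ruiz: Ruiz 10–3.
Zhou vs Quinn: Zhou preferred on 2+3 = 5 ballots; Quinn wins 8–5.
Zhou vs Blum: Blum wins 7–6.
Zhou vs Ruiz: Ruiz wins 7–6.
Quinn vs Blum: Quinn is ranked higher on 3+3 = 6 ballots, Blum on 7. Blum wins 7–6.
Quinn vs Ruiz: Ruiz wins 8–5.
Blum vs Ruiz: 1+2+2+2 = 7 for Blum, 6 for Ruiz — Blum by 7–6.
Blum wins every pairwise contest, so Blum is the Condorcet winner.

Blum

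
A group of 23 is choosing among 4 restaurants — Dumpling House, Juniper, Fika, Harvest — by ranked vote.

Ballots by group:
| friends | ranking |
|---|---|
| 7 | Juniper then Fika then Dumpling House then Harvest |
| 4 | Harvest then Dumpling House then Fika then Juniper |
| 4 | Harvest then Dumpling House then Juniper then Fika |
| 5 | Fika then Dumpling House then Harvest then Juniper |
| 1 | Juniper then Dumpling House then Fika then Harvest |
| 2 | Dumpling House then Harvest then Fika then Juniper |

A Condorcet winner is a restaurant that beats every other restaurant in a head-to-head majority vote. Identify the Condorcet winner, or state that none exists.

Head-to-head results (23 friends):
Dumpling House vs Juniper: Dumpling House wins 15–8.
Dumpling House–Fika: Fika 12–11.
Dumpling House vs Harvest: Dumpling House, 15–8.
Juniper vs Fika: Juniper wins 12–11.
Juniper vs Harvest: 7+1 = 8 for Juniper, 15 for Harvest — Harvest by 15–8.
Fika vs Harvest: Fika, 13–10.
No restaurant is unbeaten: Dumpling House loses to Fika; Juniper loses to Dumpling House; Fika loses to Juniper; Harvest loses to Dumpling House. In particular Dumpling House → Juniper → Fika → Dumpling House is a majority cycle — no Condorcet winner exists.

none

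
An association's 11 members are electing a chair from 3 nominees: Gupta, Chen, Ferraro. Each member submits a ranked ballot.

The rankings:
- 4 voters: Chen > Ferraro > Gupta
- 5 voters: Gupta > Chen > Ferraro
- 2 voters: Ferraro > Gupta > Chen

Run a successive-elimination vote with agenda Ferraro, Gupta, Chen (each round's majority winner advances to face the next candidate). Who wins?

Round 1: Ferraro vs Gupta — 6–5, Ferraro advances.
Round 2: Ferraro vs Chen — 2–9, Chen advances.
Chen survives the agenda.

Chen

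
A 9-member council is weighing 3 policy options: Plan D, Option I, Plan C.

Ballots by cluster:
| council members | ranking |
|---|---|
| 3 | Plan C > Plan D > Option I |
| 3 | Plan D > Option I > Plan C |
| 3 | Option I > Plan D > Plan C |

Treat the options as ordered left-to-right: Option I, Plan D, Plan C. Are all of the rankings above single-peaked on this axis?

yes

Axis positions: Option I=1, Plan D=2, Plan C=3.
Cluster 1 (peak Plan C at position 3): ranking walks positions 3-2-1, expanding outward from the peak — single-peaked.
Cluster 2 (peak Plan D at position 2): ranking walks positions 2-1-3, expanding outward from the peak — single-peaked.
Cluster 3 (peak Option I at position 1): ranking walks positions 1-2-3, expanding outward from the peak — single-peaked.
Every ranking is single-peaked on this axis.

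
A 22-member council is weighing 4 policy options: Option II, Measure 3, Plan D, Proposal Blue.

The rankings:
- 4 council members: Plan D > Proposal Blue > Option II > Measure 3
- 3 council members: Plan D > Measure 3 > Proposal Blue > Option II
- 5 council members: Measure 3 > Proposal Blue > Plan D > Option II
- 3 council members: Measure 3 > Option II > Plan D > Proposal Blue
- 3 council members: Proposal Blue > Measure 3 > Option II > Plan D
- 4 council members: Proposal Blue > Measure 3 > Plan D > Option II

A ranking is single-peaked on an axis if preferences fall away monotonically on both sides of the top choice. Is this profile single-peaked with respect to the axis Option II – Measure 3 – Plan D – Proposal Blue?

Axis positions: Option II=1, Measure 3=2, Plan D=3, Proposal Blue=4.
Cluster 1: ranking walks positions 3-4-1-2; Option II is ranked above Measure 3 even though Measure 3 lies between Option II and the peak Plan D on the axis — preferences dip and rise again. Not single-peaked.
Cluster 2 (peak Plan D at position 3): ranking walks positions 3-2-4-1, expanding outward from the peak — single-peaked.
Cluster 3: ranking walks positions 2-4-3-1; Proposal Blue is ranked above Plan D even though Plan D lies between Proposal Blue and the peak Measure 3 on the axis — preferences dip and rise again. Not single-peaked.
Cluster 4 (peak Measure 3 at position 2): ranking walks positions 2-1-3-4, expanding outward from the peak — single-peaked.
Cluster 5: ranking walks positions 4-2-1-3; Measure 3 is ranked above Plan D even though Plan D lies between Measure 3 and the peak Proposal Blue on the axis — preferences dip and rise again. Not single-peaked.
Cluster 6: ranking walks positions 4-2-3-1; Measure 3 is ranked above Plan D even though Plan D lies between Measure 3 and the peak Proposal Blue on the axis — preferences dip and rise again. Not single-peaked.
Cluster 1 violates single-peakedness, so the profile is not single-peaked on this axis.

no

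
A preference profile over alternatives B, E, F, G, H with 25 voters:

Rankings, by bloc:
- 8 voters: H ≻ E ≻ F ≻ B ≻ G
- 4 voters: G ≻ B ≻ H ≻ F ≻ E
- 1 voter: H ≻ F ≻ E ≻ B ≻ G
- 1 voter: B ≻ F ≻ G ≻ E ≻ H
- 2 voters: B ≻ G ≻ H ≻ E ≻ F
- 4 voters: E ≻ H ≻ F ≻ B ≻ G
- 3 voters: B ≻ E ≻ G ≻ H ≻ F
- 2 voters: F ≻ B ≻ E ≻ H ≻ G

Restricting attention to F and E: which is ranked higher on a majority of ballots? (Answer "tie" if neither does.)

Ballots ranking F above E: 4 + 1 + 1 + 2 = 8.
Ballots ranking E above F: 25 − 8 = 17.
E wins the head-to-head 17–8.

E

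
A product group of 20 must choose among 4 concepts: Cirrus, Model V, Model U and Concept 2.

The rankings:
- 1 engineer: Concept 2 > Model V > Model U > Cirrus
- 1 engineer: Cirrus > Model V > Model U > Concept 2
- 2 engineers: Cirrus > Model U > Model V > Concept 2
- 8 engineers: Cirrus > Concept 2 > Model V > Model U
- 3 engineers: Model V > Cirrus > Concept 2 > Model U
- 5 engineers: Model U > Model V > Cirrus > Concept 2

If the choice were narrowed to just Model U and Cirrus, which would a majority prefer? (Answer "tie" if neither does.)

Cirrus

Ballots ranking Model U above Cirrus: 1 + 5 = 6.
Ballots ranking Cirrus above Model U: 20 − 6 = 14.
Cirrus wins the head-to-head 14–6.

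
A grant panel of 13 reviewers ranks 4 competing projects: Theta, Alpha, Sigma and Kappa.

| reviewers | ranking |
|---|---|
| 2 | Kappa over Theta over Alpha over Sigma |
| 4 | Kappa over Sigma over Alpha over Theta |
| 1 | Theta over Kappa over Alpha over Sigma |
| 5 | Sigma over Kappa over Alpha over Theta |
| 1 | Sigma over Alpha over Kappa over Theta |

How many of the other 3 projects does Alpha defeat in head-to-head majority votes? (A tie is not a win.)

Alpha against each rival (13 reviewers):
Alpha vs Theta: 4+5+1 = 10 for Alpha, 3 for Theta — Alpha by 10–3.
Alpha vs Sigma: Alpha preferred on 2+1 = 3 ballots; Sigma wins 10–3.
Alpha vs Kappa: Kappa wins 12–1.
Alpha beats Theta; loses to Sigma, Kappa — 1 pairwise win.

1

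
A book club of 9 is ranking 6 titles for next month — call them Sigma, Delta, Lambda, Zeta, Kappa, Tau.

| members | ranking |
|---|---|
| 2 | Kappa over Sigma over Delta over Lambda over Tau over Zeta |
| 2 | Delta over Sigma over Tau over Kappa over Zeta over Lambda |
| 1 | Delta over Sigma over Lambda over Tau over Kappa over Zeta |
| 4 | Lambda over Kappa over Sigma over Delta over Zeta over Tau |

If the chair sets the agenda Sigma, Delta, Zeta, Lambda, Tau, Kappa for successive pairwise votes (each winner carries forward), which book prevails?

Round 1: Sigma vs Delta — 6–3, Sigma advances.
Round 2: Sigma vs Zeta — 9–0, Sigma advances.
Round 3: Sigma vs Lambda — 5–4, Sigma advances.
Round 4: Sigma vs Tau — 9–0, Sigma advances.
Round 5: Sigma vs Kappa — 3–6, Kappa advances.
Kappa survives the agenda.

Kappa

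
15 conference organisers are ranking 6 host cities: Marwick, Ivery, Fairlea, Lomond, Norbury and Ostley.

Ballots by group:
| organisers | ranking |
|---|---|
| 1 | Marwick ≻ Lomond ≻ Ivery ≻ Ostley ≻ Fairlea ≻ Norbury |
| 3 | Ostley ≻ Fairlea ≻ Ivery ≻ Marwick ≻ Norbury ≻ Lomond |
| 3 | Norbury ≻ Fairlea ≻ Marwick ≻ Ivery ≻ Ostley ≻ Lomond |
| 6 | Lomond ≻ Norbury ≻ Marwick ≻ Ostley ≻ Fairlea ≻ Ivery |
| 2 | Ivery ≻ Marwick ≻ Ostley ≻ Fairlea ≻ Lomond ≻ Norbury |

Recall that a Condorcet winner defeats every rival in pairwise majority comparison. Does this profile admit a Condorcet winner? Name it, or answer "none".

none

Pairwise majorities:
Marwick–Ivery: Marwick 10–5.
Marwick–Fairlea: Marwick 9–6.
Marwick–Lomond: Marwick 9–6.
Marwick vs Norbury: Norbury, 9–6.
Marwick vs Ostley: Marwick, 12–3.
Ivery vs Fairlea: Fairlea wins 12–3.
Ivery–Lomond: Ivery 8–7.
Ivery vs Norbury: Norbury, 9–6.
Ivery vs Ostley: Ostley, 9–6.
Fairlea vs Lomond: Fairlea wins 8–7.
Fairlea vs Norbury: Norbury wins 9–6.
Fairlea vs Ostley: Ostley wins 12–3.
Lomond vs Norbury: Lomond wins 9–6.
Lomond vs Ostley: Ostley wins 8–7.
Norbury vs Ostley: Norbury wins 9–6.
Each city drops at least one matchup (Marwick loses to Norbury; Ivery loses to Marwick; Fairlea loses to Marwick; Lomond loses to Marwick; Norbury loses to Lomond; Ostley loses to Marwick); the cycle Marwick → Lomond → Norbury → Marwick rules out a Condorcet winner.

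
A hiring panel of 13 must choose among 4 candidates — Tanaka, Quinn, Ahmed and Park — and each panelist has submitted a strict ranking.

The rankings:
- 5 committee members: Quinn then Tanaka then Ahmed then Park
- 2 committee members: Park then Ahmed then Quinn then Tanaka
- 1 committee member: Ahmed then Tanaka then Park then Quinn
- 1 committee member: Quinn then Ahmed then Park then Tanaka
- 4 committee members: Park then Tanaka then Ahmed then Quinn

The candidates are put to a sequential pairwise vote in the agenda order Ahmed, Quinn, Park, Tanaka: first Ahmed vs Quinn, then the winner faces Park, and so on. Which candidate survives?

Round 1: Ahmed vs Quinn — 7–6, Ahmed advances.
Round 2: Ahmed vs Park — 7–6, Ahmed advances.
Round 3: Ahmed vs Tanaka — 4–9, Tanaka advances.
The agenda winner is Tanaka.

Tanaka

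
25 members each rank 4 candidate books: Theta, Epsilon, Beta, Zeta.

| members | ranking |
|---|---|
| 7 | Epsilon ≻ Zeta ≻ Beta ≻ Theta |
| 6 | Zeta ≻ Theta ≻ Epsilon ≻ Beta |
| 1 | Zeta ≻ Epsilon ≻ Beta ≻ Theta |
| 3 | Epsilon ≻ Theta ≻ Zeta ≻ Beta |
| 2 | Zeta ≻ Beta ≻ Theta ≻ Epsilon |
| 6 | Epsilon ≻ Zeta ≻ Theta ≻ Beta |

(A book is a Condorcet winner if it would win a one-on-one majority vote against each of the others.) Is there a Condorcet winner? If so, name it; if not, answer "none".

Epsilon

Check each pair by majority over 25 ballots:
Theta vs Epsilon: Theta is ranked higher on 6+2 = 8 ballots, Epsilon on 17. Epsilon wins 17–8.
Theta vs Beta: Theta, 15–10.
Theta–Zeta: Zeta 22–3.
Epsilon vs Beta: Epsilon is ranked higher on 7+6+1+3+6 = 23 ballots, Beta on 2. Epsilon wins 23–2.
Epsilon vs Zeta: Epsilon preferred on 7+3+6 = 16 ballots; Epsilon wins 16–9.
Beta vs Zeta: 0 for Beta, 25 for Zeta — Zeta by 25–0.
Epsilon defeats every rival head-to-head and is the Condorcet winner.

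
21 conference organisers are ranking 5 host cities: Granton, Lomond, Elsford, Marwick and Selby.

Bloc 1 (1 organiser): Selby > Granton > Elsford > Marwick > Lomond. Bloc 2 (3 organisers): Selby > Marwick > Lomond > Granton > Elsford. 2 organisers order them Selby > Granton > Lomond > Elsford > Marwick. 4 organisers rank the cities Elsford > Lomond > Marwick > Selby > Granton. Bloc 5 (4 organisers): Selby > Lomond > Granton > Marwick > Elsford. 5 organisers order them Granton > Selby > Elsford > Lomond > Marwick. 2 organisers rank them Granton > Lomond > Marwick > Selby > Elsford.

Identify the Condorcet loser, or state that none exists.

Head-to-head results (21 organisers):
Granton vs Lomond: Lomond, 11–10.
Granton vs Elsford: Granton is ranked higher on 1+3+2+4+5+2 = 17 ballots, Elsford on 4. Granton wins 17–4.
Granton vs Marwick: Granton, 14–7.
Granton–Selby: Selby 14–7.
Lomond vs Elsford: Lomond, 11–10.
Lomond vs Marwick: 2+4+4+5+2 = 17 for Lomond, 4 for Marwick — Lomond by 17–4.
Lomond vs Selby: 6 to 15, Selby.
Elsford vs Marwick: Elsford wins 12–9.
Elsford vs Selby: Selby wins 17–4.
Marwick vs Selby: Marwick is ranked higher on 4+2 = 6 ballots, Selby on 15. Selby wins 15–6.
Only Marwick has no wins; Marwick is the Condorcet loser.

Marwick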